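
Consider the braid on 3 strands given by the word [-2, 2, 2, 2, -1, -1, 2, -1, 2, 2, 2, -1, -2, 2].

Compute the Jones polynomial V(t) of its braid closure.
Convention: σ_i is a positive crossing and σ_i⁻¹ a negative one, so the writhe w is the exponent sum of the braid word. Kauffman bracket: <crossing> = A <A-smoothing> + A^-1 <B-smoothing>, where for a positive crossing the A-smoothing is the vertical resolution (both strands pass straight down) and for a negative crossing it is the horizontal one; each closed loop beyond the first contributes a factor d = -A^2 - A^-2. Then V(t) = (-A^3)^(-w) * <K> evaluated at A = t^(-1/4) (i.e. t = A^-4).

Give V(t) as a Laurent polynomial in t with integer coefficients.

The presented braid s2^-1 s2 s2 s2 s1^-1 s1^-1 s2 s1^-1 s2 s2 s2 s1^-1 s2^-1 s2 on 3 strands reduces by inverse Markov moves (closure unchanged at each step):
  Deconjugate: the word is γ·β·γ⁻¹ with γ = s2^-1 s2 (prefix) and γ⁻¹ = s2^-1 s2 (suffix); strip both.
Reduced to β = s2 s2 s1^-1 s1^-1 s2 s1^-1 s2 s2 s2 s1^-1 on 3 strands, 10 crossings.
Compute on β:
Braid: s2 s2 s1^-1 s1^-1 s2 s1^-1 s2 s2 s2 s1^-1 on 3 strands, 10 crossings.
Writhe w = (#positive) - (#negative) = 6 - 4 = 2.
State-sum expansion of <K>. There are 2^10 = 1024 states.
Smooth each crossing (0=||, 1=⌣⌢); contribution A^(Σ sign_k(1-2s_k)) * d^(L-1).
Tabulate the states by total A-exponent and number of loops L (A-exp: L × count):
  A^10: L=5 ×1
  A^8: L=4 ×10
  A^6: L=3 ×41, L=5 ×4
  A^4: L=2 ×81, L=4 ×38, L=6 ×1
  A^2: L=1 ×71, L=3 ×117, L=5 ×22
  A^0: L=2 ×154, L=4 ×91, L=6 ×7
  A^-2: L=3 ×168, L=5 ×41, L=7 ×1
  A^-4: L=4 ×110, L=6 ×10
  A^-6: L=5 ×44, L=7 ×1
  A^-8: L=6 ×10
  A^-10: L=7 ×1
Each group contributes A^e * Σ count * d^(L-1):
Powers of d = -A^2 - A^-2: d^2 = A^4 + 2 + A^-4; d^3 = -A^6 - 3*A^2 - 3*A^-2 - A^-6; d^4 = A^8 + 4*A^4 + 6 + 4*A^-4 + A^-8; d^5 = -A^10 - 5*A^6 - 10*A^2 - 10*A^-2 - 5*A^-6 - A^-10; d^6 = A^12 + 6*A^8 + 15*A^4 + 20 + 15*A^-4 + 6*A^-8 + A^-12.
  A^10 * (d^4) = A^18 + 4*A^14 + 6*A^10 + 4*A^6 + A^2
  A^8 * (10*d^3) = -10*A^14 - 30*A^10 - 30*A^6 - 10*A^2
  A^6 * (41*d^2 + 4*d^4) = 4*A^14 + 57*A^10 + 106*A^6 + 57*A^2 + 4*A^-2
  A^4 * (81*d + 38*d^3 + d^5) = -A^14 - 43*A^10 - 205*A^6 - 205*A^2 - 43*A^-2 - A^-6
  A^2 * (71 + 117*d^2 + 22*d^4) = 22*A^10 + 205*A^6 + 437*A^2 + 205*A^-2 + 22*A^-6
  A^0 * (154*d + 91*d^3 + 7*d^5) = -7*A^10 - 126*A^6 - 497*A^2 - 497*A^-2 - 126*A^-6 - 7*A^-10
  A^-2 * (168*d^2 + 41*d^4 + d^6) = A^10 + 47*A^6 + 347*A^2 + 602*A^-2 + 347*A^-6 + 47*A^-10 + A^-14
  A^-4 * (110*d^3 + 10*d^5) = -10*A^6 - 160*A^2 - 430*A^-2 - 430*A^-6 - 160*A^-10 - 10*A^-14
  A^-6 * (44*d^4 + d^6) = A^6 + 50*A^2 + 191*A^-2 + 284*A^-6 + 191*A^-10 + 50*A^-14 + A^-18
  A^-8 * (10*d^5) = -10*A^2 - 50*A^-2 - 100*A^-6 - 100*A^-10 - 50*A^-14 - 10*A^-18
  A^-10 * (d^6) = A^2 + 6*A^-2 + 15*A^-6 + 20*A^-10 + 15*A^-14 + 6*A^-18 + A^-22
Summing the groups: <K> = A^18 - 3*A^14 + 6*A^10 - 8*A^6 + 11*A^2 - 12*A^-2 + 11*A^-6 - 9*A^-10 + 6*A^-14 - 3*A^-18 + A^-22
Normalise by the writhe: (-A^3)^(-w) = (-A^3)^(-2) = A^-6, so f(A) = A^-6 * <K> = A^12 - 3*A^8 + 6*A^4 - 8 + 11*A^-4 - 12*A^-8 + 11*A^-12 - 9*A^-16 + 6*A^-20 - 3*A^-24 + A^-28.
Substitute A = t^(-1/4), i.e. A^e → t^(-e/4): V(t) = t^7 - 3*t^6 + 6*t^5 - 9*t^4 + 11*t^3 - 12*t^2 + 11*t - 8 + 6*t^-1 - 3*t^-2 + t^-3

Answer: t^7 - 3*t^6 + 6*t^5 - 9*t^4 + 11*t^3 - 12*t^2 + 11*t - 8 + 6*t^-1 - 3*t^-2 + t^-3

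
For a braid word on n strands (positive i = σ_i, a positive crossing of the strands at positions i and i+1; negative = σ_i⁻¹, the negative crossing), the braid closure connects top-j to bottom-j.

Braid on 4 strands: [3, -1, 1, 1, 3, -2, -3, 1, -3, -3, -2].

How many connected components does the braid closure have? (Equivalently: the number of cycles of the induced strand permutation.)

1

Derivation:
Track the strand permutation on 4 strands, starting from identity.
  step 1: s3 swaps positions 3,4 -> [1 2 4 3]
  step 2: s1^-1 swaps positions 1,2 -> [2 1 4 3]
  step 3: s1 swaps positions 1,2 -> [1 2 4 3]
  step 4: s1 swaps positions 1,2 -> [2 1 4 3]
  step 5: s3 swaps positions 3,4 -> [2 1 3 4]
  step 6: s2^-1 swaps positions 2,3 -> [2 3 1 4]
  step 7: s3^-1 swaps positions 3,4 -> [2 3 4 1]
  step 8: s1 swaps positions 1,2 -> [3 2 4 1]
  step 9: s3^-1 swaps positions 3,4 -> [3 2 1 4]
  step 10: s3^-1 swaps positions 3,4 -> [3 2 4 1]
  step 11: s2^-1 swaps positions 2,3 -> [3 4 2 1]
Final permutation (position -> original strand): [3 4 2 1]
Closure components = cycle count of this permutation = 1.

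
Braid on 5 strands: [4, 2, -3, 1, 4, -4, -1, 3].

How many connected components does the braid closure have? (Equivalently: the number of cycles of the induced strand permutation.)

3

Derivation:
Track the strand permutation on 5 strands, starting from identity.
  step 1: s4 swaps positions 4,5 -> [1 2 3 5 4]
  step 2: s2 swaps positions 2,3 -> [1 3 2 5 4]
  step 3: s3^-1 swaps positions 3,4 -> [1 3 5 2 4]
  step 4: s1 swaps positions 1,2 -> [3 1 5 2 4]
  step 5: s4 swaps positions 4,5 -> [3 1 5 4 2]
  step 6: s4^-1 swaps positions 4,5 -> [3 1 5 2 4]
  step 7: s1^-1 swaps positions 1,2 -> [1 3 5 2 4]
  step 8: s3 swaps positions 3,4 -> [1 3 2 5 4]
Final permutation (position -> original strand): [1 3 2 5 4]
Closure components = cycle count of this permutation = 3.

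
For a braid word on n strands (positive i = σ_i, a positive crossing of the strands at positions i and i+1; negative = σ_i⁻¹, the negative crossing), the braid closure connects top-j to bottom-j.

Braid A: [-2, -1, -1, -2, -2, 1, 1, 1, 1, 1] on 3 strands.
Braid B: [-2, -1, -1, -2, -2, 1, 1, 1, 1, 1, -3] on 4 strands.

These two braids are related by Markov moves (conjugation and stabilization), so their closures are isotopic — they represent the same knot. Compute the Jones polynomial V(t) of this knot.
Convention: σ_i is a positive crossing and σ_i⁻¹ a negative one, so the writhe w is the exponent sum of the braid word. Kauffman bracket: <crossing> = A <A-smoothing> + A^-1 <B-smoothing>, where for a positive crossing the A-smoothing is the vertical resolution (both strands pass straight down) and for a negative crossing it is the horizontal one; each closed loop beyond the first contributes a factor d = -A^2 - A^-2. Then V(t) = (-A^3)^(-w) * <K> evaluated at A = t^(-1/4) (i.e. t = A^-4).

Markov-equivalent braids have isotopic closures, hence identical knot invariants. Strip the Markov moves from each word to reach a common short braid β, then compute V(t) once on β.
Braid A: s2^-1 s1^-1 s1^-1 s2^-1 s2^-1 s1 s1 s1 s1 s1 on 3 strands has no conjugating prefix/suffix or stabilization to strip; take β = s2^-1 s1^-1 s1^-1 s2^-1 s2^-1 s1 s1 s1 s1 s1.
Braid B: s2^-1 s1^-1 s1^-1 s2^-1 s2^-1 s1 s1 s1 s1 s1 s3^-1 on 4 strands reduces by inverse Markov moves (closure unchanged at each step):
  Destabilize: the word has the form β·s3^-1 where s3^-1 occurs only as the final letter (β ∈ B_3); drop it and the last strand → 3 strands.
Reduced to β = s2^-1 s1^-1 s1^-1 s2^-1 s2^-1 s1 s1 s1 s1 s1 on 3 strands, 10 crossings.
Both give the same β = s2^-1 s1^-1 s1^-1 s2^-1 s2^-1 s1 s1 s1 s1 s1 on 3 strands, so one state sum suffices:
Braid: s2^-1 s1^-1 s1^-1 s2^-1 s2^-1 s1 s1 s1 s1 s1 on 3 strands, 10 crossings.
Writhe w = (#positive) - (#negative) = 5 - 5 = 0.
Computing the Kauffman bracket via state sum. There are 2^10 = 1024 states.
Smooth each crossing (0=||, 1=⌣⌢); contribution A^(Σ sign_k(1-2s_k)) * d^(L-1).
Tabulate the states by total A-exponent and number of loops L (A-exp: L × count):
  A^10: L=4 ×1
  A^8: L=3 ×10
  A^6: L=2 ×29, L=4 ×16
  A^4: L=1 ×26, L=3 ×74, L=5 ×20
  A^2: L=2 ×90, L=4 ×105, L=6 ×15
  A^0: L=1 ×15, L=3 ×141, L=5 ×90, L=7 ×6
  A^-2: L=2 ×35, L=4 ×130, L=6 ×44, L=8 ×1
  A^-4: L=3 ×40, L=5 ×69, L=7 ×11
  A^-6: L=4 ×25, L=6 ×19, L=8 ×1
  A^-8: L=5 ×8, L=7 ×2
  A^-10: L=6 ×1
Each group contributes A^e * Σ count * d^(L-1):
Powers of d = -A^2 - A^-2: d^2 = A^4 + 2 + A^-4; d^3 = -A^6 - 3*A^2 - 3*A^-2 - A^-6; d^4 = A^8 + 4*A^4 + 6 + 4*A^-4 + A^-8; d^5 = -A^10 - 5*A^6 - 10*A^2 - 10*A^-2 - 5*A^-6 - A^-10; d^6 = A^12 + 6*A^8 + 15*A^4 + 20 + 15*A^-4 + 6*A^-8 + A^-12; d^7 = -A^14 - 7*A^10 - 21*A^6 - 35*A^2 - 35*A^-2 - 21*A^-6 - 7*A^-10 - A^-14.
  A^10 * (d^3) = -A^16 - 3*A^12 - 3*A^8 - A^4
  A^8 * (10*d^2) = 10*A^12 + 20*A^8 + 10*A^4
  A^6 * (29*d + 16*d^3) = -16*A^12 - 77*A^8 - 77*A^4 - 16
  A^4 * (26 + 74*d^2 + 20*d^4) = 20*A^12 + 154*A^8 + 294*A^4 + 154 + 20*A^-4
  A^2 * (90*d + 105*d^3 + 15*d^5) = -15*A^12 - 180*A^8 - 555*A^4 - 555 - 180*A^-4 - 15*A^-8
  A^0 * (15 + 141*d^2 + 90*d^4 + 6*d^6) = 6*A^12 + 126*A^8 + 591*A^4 + 957 + 591*A^-4 + 126*A^-8 + 6*A^-12
  A^-2 * (35*d + 130*d^3 + 44*d^5 + d^7) = -A^12 - 51*A^8 - 371*A^4 - 900 - 900*A^-4 - 371*A^-8 - 51*A^-12 - A^-16
  A^-4 * (40*d^2 + 69*d^4 + 11*d^6) = 11*A^8 + 135*A^4 + 481 + 714*A^-4 + 481*A^-8 + 135*A^-12 + 11*A^-16
  A^-6 * (25*d^3 + 19*d^5 + d^7) = -A^8 - 26*A^4 - 141 - 300*A^-4 - 300*A^-8 - 141*A^-12 - 26*A^-16 - A^-20
  A^-8 * (8*d^4 + 2*d^6) = 2*A^4 + 20 + 62*A^-4 + 88*A^-8 + 62*A^-12 + 20*A^-16 + 2*A^-20
  A^-10 * (d^5) = -1 - 5*A^-4 - 10*A^-8 - 10*A^-12 - 5*A^-16 - A^-20
Summing the groups: <K> = -A^16 + A^12 - A^8 + 2*A^4 - 1 + 2*A^-4 - A^-8 + A^-12 - A^-16
Normalise by the writhe: (-A^3)^(-w) = (-A^3)^(0) = 1, so f(A) = 1 * <K> = -A^16 + A^12 - A^8 + 2*A^4 - 1 + 2*A^-4 - A^-8 + A^-12 - A^-16.
Substitute A = t^(-1/4), i.e. A^e → t^(-e/4): V(t) = -t^4 + t^3 - t^2 + 2*t - 1 + 2*t^-1 - t^-2 + t^-3 - t^-4

Answer: -t^4 + t^3 - t^2 + 2*t - 1 + 2*t^-1 - t^-2 + t^-3 - t^-4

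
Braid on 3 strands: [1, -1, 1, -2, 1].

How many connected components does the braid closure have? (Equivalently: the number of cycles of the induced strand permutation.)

Track the strand permutation on 3 strands, starting from identity.
  step 1: s1 swaps positions 1,2 -> [2 1 3]
  step 2: s1^-1 swaps positions 1,2 -> [1 2 3]
  step 3: s1 swaps positions 1,2 -> [2 1 3]
  step 4: s2^-1 swaps positions 2,3 -> [2 3 1]
  step 5: s1 swaps positions 1,2 -> [3 2 1]
Final permutation (position -> original strand): [3 2 1]
Closure components = cycle count of this permutation = 2.

Answer: 2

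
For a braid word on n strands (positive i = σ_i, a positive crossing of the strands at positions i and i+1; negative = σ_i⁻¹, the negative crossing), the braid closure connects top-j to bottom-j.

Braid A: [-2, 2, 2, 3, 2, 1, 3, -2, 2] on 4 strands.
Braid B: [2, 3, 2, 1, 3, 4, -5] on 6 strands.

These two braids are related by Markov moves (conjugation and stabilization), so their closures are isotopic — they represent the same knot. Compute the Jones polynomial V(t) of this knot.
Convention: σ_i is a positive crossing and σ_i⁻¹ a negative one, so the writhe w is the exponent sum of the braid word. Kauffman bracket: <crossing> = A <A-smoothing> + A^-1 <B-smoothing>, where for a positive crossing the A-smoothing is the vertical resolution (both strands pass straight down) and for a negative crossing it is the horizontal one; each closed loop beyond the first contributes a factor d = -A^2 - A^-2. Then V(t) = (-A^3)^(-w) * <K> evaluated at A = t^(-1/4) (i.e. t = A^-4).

-t^4 + t^3 + t

Derivation:
Markov-equivalent braids have isotopic closures, hence identical knot invariants. Strip the Markov moves from each word to reach a common short braid β, then compute V(t) once on β.
Braid A: s2^-1 s2 s2 s3 s2 s1 s3 s2^-1 s2 on 4 strands reduces by inverse Markov moves (closure unchanged at each step):
  Deconjugate: the word is γ·β·γ⁻¹ with γ = s2^-1 s2 (prefix) and γ⁻¹ = s2^-1 s2 (suffix); strip both.
Reduced to β = s2 s3 s2 s1 s3 on 4 strands, 5 crossings.
Braid B: s2 s3 s2 s1 s3 s4 s5^-1 on 6 strands reduces by inverse Markov moves (closure unchanged at each step):
  Destabilize: the word has the form β·s5^-1 where s5^-1 occurs only as the final letter (β ∈ B_5); drop it and the last strand → 5 strands.
  Destabilize: the word has the form β·s4 where s4 occurs only as the final letter (β ∈ B_4); drop it and the last strand → 4 strands.
Reduced to β = s2 s3 s2 s1 s3 on 4 strands, 5 crossings.
Both give the same β = s2 s3 s2 s1 s3 on 4 strands, so one state sum suffices:
Braid: s2 s3 s2 s1 s3 on 4 strands, 5 crossings.
Writhe w = (#positive) - (#negative) = 5 - 0 = 5.
Enumerate smoothing states for the bracket polynomial. There are 2^5 = 32 states.
For each crossing: s=0 is the vertical smoothing, s=1 horizontal. Crossing k contributes A^(sign_k * (1 - 2*s_k)); loop factor d = -A^2 - A^-2.
  state 00000: A-exp=+5, loops=4, term = A^5 * d^3
  state 00001: A-exp=+3, loops=3, term = A^3 * d^2
  state 00010: A-exp=+3, loops=3, term = A^3 * d^2
  state 00011: A-exp=+1, loops=2, term = A^1 * d^1
  state 00100: A-exp=+3, loops=3, term = A^3 * d^2
  state 00101: A-exp=+1, loops=2, term = A^1 * d^1
  state 00110: A-exp=+1, loops=2, term = A^1 * d^1
  state 00111: A-exp=-1, loops=1, term = A^-1 * d^0
  state 01000: A-exp=+3, loops=3, term = A^3 * d^2
  state 01001: A-exp=+1, loops=4, term = A^1 * d^3
  state 01010: A-exp=+1, loops=2, term = A^1 * d^1
  state 01011: A-exp=-1, loops=3, term = A^-1 * d^2
  state 01100: A-exp=+1, loops=2, term = A^1 * d^1
  state 01101: A-exp=-1, loops=3, term = A^-1 * d^2
  state 01110: A-exp=-1, loops=1, term = A^-1 * d^0
  state 01111: A-exp=-3, loops=2, term = A^-3 * d^1
  state 10000: A-exp=+3, loops=3, term = A^3 * d^2
  state 10001: A-exp=+1, loops=2, term = A^1 * d^1
  state 10010: A-exp=+1, loops=2, term = A^1 * d^1
  state 10011: A-exp=-1, loops=1, term = A^-1 * d^0
  state 10100: A-exp=+1, loops=4, term = A^1 * d^3
  state 10101: A-exp=-1, loops=3, term = A^-1 * d^2
  state 10110: A-exp=-1, loops=3, term = A^-1 * d^2
  state 10111: A-exp=-3, loops=2, term = A^-3 * d^1
  state 11000: A-exp=+1, loops=2, term = A^1 * d^1
  state 11001: A-exp=-1, loops=3, term = A^-1 * d^2
  state 11010: A-exp=-1, loops=1, term = A^-1 * d^0
  state 11011: A-exp=-3, loops=2, term = A^-3 * d^1
  state 11100: A-exp=-1, loops=3, term = A^-1 * d^2
  state 11101: A-exp=-3, loops=2, term = A^-3 * d^1
  state 11110: A-exp=-3, loops=2, term = A^-3 * d^1
  state 11111: A-exp=-5, loops=1, term = A^-5 * d^0
Collect the terms by A-exponent (count of states per loop number):
Powers of d = -A^2 - A^-2: d^2 = A^4 + 2 + A^-4; d^3 = -A^6 - 3*A^2 - 3*A^-2 - A^-6.
  A^5 * (d^3) = -A^11 - 3*A^7 - 3*A^3 - A^-1
  A^3 * (5*d^2) = 5*A^7 + 10*A^3 + 5*A^-1
  A^1 * (8*d + 2*d^3) = -2*A^7 - 14*A^3 - 14*A^-1 - 2*A^-5
  A^-1 * (4 + 6*d^2) = 6*A^3 + 16*A^-1 + 6*A^-5
  A^-3 * (5*d) = -5*A^-1 - 5*A^-5
  A^-5 * (1) = A^-5
Summing the groups: <K> = -A^11 - A^3 + A^-1
Normalise by the writhe: (-A^3)^(-w) = (-A^3)^(-5) = -A^-15, so f(A) = -A^-15 * <K> = A^-4 + A^-12 - A^-16.
Substitute A = t^(-1/4), i.e. A^e → t^(-e/4): V(t) = -t^4 + t^3 + t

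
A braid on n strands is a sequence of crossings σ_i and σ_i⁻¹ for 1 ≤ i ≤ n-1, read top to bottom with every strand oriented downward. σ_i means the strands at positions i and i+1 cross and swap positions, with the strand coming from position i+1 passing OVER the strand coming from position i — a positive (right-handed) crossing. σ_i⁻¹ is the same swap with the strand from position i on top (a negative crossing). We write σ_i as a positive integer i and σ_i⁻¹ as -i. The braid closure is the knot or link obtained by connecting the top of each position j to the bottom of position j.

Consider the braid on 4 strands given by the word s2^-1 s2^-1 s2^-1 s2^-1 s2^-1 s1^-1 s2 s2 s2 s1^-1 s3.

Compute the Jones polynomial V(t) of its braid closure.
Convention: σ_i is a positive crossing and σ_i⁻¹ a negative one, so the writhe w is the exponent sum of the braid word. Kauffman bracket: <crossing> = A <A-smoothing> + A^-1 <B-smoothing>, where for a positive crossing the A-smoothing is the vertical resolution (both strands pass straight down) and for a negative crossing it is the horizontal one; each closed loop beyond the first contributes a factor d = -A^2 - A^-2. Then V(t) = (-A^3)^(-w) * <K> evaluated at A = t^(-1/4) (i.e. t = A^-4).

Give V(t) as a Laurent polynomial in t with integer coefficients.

-1 + 2*t^-1 - 2*t^-2 + 4*t^-3 - 3*t^-4 + 3*t^-5 - 2*t^-6 + t^-7 - t^-8

Derivation:
The presented braid s2^-1 s2^-1 s2^-1 s2^-1 s2^-1 s1^-1 s2 s2 s2 s1^-1 s3 on 4 strands reduces by inverse Markov moves (closure unchanged at each step):
  Destabilize: the word has the form β·s3 where s3 occurs only as the final letter (β ∈ B_3); drop it and the last strand → 3 strands.
Reduced to β = s2^-1 s2^-1 s2^-1 s2^-1 s2^-1 s1^-1 s2 s2 s2 s1^-1 on 3 strands, 10 crossings.
Compute on β:
Braid: s2^-1 s2^-1 s2^-1 s2^-1 s2^-1 s1^-1 s2 s2 s2 s1^-1 on 3 strands, 10 crossings.
Writhe w = (#positive) - (#negative) = 3 - 7 = -4.
Enumerate smoothing states for the bracket polynomial. There are 2^10 = 1024 states.
Each crossing splits two ways (0=vertical, 1=horizontal). The state's weight is A^(#A-smoothings - #B-smoothings) * d^(loops - 1).
Tabulate the states by total A-exponent and number of loops L (A-exp: L × count):
  A^10: L=6 ×1
  A^8: L=5 ×10
  A^6: L=4 ×35, L=6 ×10
  A^4: L=3 ×60, L=5 ×50, L=7 ×10
  A^2: L=2 ×55, L=4 ×100, L=6 ×50, L=8 ×5
  A^0: L=1 ×25, L=3 ×101, L=5 ×100, L=7 ×25, L=9 ×1
  A^-2: L=2 ×55, L=4 ×100, L=6 ×50, L=8 ×5
  A^-4: L=1 ×6, L=3 ×54, L=5 ×50, L=7 ×10
  A^-6: L=2 ×9, L=4 ×26, L=6 ×10
  A^-8: L=3 ×5, L=5 ×5
  A^-10: L=4 ×1
Each group contributes A^e * Σ count * d^(L-1):
Powers of d = -A^2 - A^-2: d^2 = A^4 + 2 + A^-4; d^3 = -A^6 - 3*A^2 - 3*A^-2 - A^-6; d^4 = A^8 + 4*A^4 + 6 + 4*A^-4 + A^-8; d^5 = -A^10 - 5*A^6 - 10*A^2 - 10*A^-2 - 5*A^-6 - A^-10; d^6 = A^12 + 6*A^8 + 15*A^4 + 20 + 15*A^-4 + 6*A^-8 + A^-12; d^7 = -A^14 - 7*A^10 - 21*A^6 - 35*A^2 - 35*A^-2 - 21*A^-6 - 7*A^-10 - A^-14; d^8 = A^16 + 8*A^12 + 28*A^8 + 56*A^4 + 70 + 56*A^-4 + 28*A^-8 + 8*A^-12 + A^-16.
  A^10 * (d^5) = -A^20 - 5*A^16 - 10*A^12 - 10*A^8 - 5*A^4 - 1
  A^8 * (10*d^4) = 10*A^16 + 40*A^12 + 60*A^8 + 40*A^4 + 10
  A^6 * (35*d^3 + 10*d^5) = -10*A^16 - 85*A^12 - 205*A^8 - 205*A^4 - 85 - 10*A^-4
  A^4 * (60*d^2 + 50*d^4 + 10*d^6) = 10*A^16 + 110*A^12 + 410*A^8 + 620*A^4 + 410 + 110*A^-4 + 10*A^-8
  A^2 * (55*d + 100*d^3 + 50*d^5 + 5*d^7) = -5*A^16 - 85*A^12 - 455*A^8 - 1030*A^4 - 1030 - 455*A^-4 - 85*A^-8 - 5*A^-12
  A^0 * (25 + 101*d^2 + 100*d^4 + 25*d^6 + d^8) = A^16 + 33*A^12 + 278*A^8 + 932*A^4 + 1397 + 932*A^-4 + 278*A^-8 + 33*A^-12 + A^-16
  A^-2 * (55*d + 100*d^3 + 50*d^5 + 5*d^7) = -5*A^12 - 85*A^8 - 455*A^4 - 1030 - 1030*A^-4 - 455*A^-8 - 85*A^-12 - 5*A^-16
  A^-4 * (6 + 54*d^2 + 50*d^4 + 10*d^6) = 10*A^8 + 110*A^4 + 404 + 614*A^-4 + 404*A^-8 + 110*A^-12 + 10*A^-16
  A^-6 * (9*d + 26*d^3 + 10*d^5) = -10*A^4 - 76 - 187*A^-4 - 187*A^-8 - 76*A^-12 - 10*A^-16
  A^-8 * (5*d^2 + 5*d^4) = 5 + 25*A^-4 + 40*A^-8 + 25*A^-12 + 5*A^-16
  A^-10 * (d^3) = -A^-4 - 3*A^-8 - 3*A^-12 - A^-16
Summing the groups: <K> = -A^20 + A^16 - 2*A^12 + 3*A^8 - 3*A^4 + 4 - 2*A^-4 + 2*A^-8 - A^-12
Normalise by the writhe: (-A^3)^(-w) = (-A^3)^(4) = A^12, so f(A) = A^12 * <K> = -A^32 + A^28 - 2*A^24 + 3*A^20 - 3*A^16 + 4*A^12 - 2*A^8 + 2*A^4 - 1.
Substitute A = t^(-1/4), i.e. A^e → t^(-e/4): V(t) = -1 + 2*t^-1 - 2*t^-2 + 4*t^-3 - 3*t^-4 + 3*t^-5 - 2*t^-6 + t^-7 - t^-8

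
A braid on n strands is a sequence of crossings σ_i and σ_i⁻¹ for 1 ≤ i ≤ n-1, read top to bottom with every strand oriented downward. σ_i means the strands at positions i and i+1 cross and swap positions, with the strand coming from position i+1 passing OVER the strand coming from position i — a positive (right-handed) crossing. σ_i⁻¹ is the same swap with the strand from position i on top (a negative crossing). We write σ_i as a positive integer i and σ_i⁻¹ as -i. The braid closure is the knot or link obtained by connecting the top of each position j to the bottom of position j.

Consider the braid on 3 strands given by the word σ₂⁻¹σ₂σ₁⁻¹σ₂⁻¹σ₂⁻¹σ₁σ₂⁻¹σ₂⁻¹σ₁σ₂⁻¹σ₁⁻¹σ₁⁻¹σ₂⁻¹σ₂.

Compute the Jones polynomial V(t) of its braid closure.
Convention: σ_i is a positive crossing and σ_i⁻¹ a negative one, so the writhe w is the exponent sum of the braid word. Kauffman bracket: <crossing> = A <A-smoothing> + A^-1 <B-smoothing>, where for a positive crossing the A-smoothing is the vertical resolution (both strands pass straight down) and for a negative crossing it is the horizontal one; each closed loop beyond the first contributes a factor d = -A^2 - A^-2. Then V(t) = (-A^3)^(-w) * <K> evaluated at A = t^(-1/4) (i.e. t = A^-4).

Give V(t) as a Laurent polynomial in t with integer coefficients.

2*t^-2 - 3*t^-3 + 6*t^-4 - 7*t^-5 + 7*t^-6 - 7*t^-7 + 5*t^-8 - 3*t^-9 + t^-10

Derivation:
The presented braid s2^-1 s2 s1^-1 s2^-1 s2^-1 s1 s2^-1 s2^-1 s1 s2^-1 s1^-1 s1^-1 s2^-1 s2 on 3 strands reduces by inverse Markov moves (closure unchanged at each step):
  Deconjugate: the word is γ·β·γ⁻¹ with γ = s2^-1 s2 (prefix) and γ⁻¹ = s2^-1 s2 (suffix); strip both.
Reduced to β = s1^-1 s2^-1 s2^-1 s1 s2^-1 s2^-1 s1 s2^-1 s1^-1 s1^-1 on 3 strands, 10 crossings.
Compute on β:
Braid: s1^-1 s2^-1 s2^-1 s1 s2^-1 s2^-1 s1 s2^-1 s1^-1 s1^-1 on 3 strands, 10 crossings.
Writhe w = (#positive) - (#negative) = 2 - 8 = -6.
Computing the Kauffman bracket via state sum. There are 2^10 = 1024 states.
Each crossing splits two ways (0=vertical, 1=horizontal). The state's weight is A^(#A-smoothings - #B-smoothings) * d^(loops - 1).
Tabulate the states by total A-exponent and number of loops L (A-exp: L × count):
  A^10: L=7 ×1
  A^8: L=6 ×10
  A^6: L=5 ×44, L=7 ×1
  A^4: L=4 ×110, L=6 ×10
  A^2: L=3 ×166, L=5 ×44
  A^0: L=2 ×144, L=4 ×106, L=6 ×2
  A^-2: L=1 ×57, L=3 ×140, L=5 ×13
  A^-4: L=2 ×91, L=4 ×28, L=6 ×1
  A^-6: L=1 ×16, L=3 ×26, L=5 ×3
  A^-8: L=2 ×7, L=4 ×3
  A^-10: L=3 ×1
Each group contributes A^e * Σ count * d^(L-1):
Powers of d = -A^2 - A^-2: d^2 = A^4 + 2 + A^-4; d^3 = -A^6 - 3*A^2 - 3*A^-2 - A^-6; d^4 = A^8 + 4*A^4 + 6 + 4*A^-4 + A^-8; d^5 = -A^10 - 5*A^6 - 10*A^2 - 10*A^-2 - 5*A^-6 - A^-10; d^6 = A^12 + 6*A^8 + 15*A^4 + 20 + 15*A^-4 + 6*A^-8 + A^-12.
  A^10 * (d^6) = A^22 + 6*A^18 + 15*A^14 + 20*A^10 + 15*A^6 + 6*A^2 + A^-2
  A^8 * (10*d^5) = -10*A^18 - 50*A^14 - 100*A^10 - 100*A^6 - 50*A^2 - 10*A^-2
  A^6 * (44*d^4 + d^6) = A^18 + 50*A^14 + 191*A^10 + 284*A^6 + 191*A^2 + 50*A^-2 + A^-6
  A^4 * (110*d^3 + 10*d^5) = -10*A^14 - 160*A^10 - 430*A^6 - 430*A^2 - 160*A^-2 - 10*A^-6
  A^2 * (166*d^2 + 44*d^4) = 44*A^10 + 342*A^6 + 596*A^2 + 342*A^-2 + 44*A^-6
  A^0 * (144*d + 106*d^3 + 2*d^5) = -2*A^10 - 116*A^6 - 482*A^2 - 482*A^-2 - 116*A^-6 - 2*A^-10
  A^-2 * (57 + 140*d^2 + 13*d^4) = 13*A^6 + 192*A^2 + 415*A^-2 + 192*A^-6 + 13*A^-10
  A^-4 * (91*d + 28*d^3 + d^5) = -A^6 - 33*A^2 - 185*A^-2 - 185*A^-6 - 33*A^-10 - A^-14
  A^-6 * (16 + 26*d^2 + 3*d^4) = 3*A^2 + 38*A^-2 + 86*A^-6 + 38*A^-10 + 3*A^-14
  A^-8 * (7*d + 3*d^3) = -3*A^-2 - 16*A^-6 - 16*A^-10 - 3*A^-14
  A^-10 * (d^2) = A^-6 + 2*A^-10 + A^-14
Summing the groups: <K> = A^22 - 3*A^18 + 5*A^14 - 7*A^10 + 7*A^6 - 7*A^2 + 6*A^-2 - 3*A^-6 + 2*A^-10
Normalise by the writhe: (-A^3)^(-w) = (-A^3)^(6) = A^18, so f(A) = A^18 * <K> = A^40 - 3*A^36 + 5*A^32 - 7*A^28 + 7*A^24 - 7*A^20 + 6*A^16 - 3*A^12 + 2*A^8.
Substitute A = t^(-1/4), i.e. A^e → t^(-e/4): V(t) = 2*t^-2 - 3*t^-3 + 6*t^-4 - 7*t^-5 + 7*t^-6 - 7*t^-7 + 5*t^-8 - 3*t^-9 + t^-10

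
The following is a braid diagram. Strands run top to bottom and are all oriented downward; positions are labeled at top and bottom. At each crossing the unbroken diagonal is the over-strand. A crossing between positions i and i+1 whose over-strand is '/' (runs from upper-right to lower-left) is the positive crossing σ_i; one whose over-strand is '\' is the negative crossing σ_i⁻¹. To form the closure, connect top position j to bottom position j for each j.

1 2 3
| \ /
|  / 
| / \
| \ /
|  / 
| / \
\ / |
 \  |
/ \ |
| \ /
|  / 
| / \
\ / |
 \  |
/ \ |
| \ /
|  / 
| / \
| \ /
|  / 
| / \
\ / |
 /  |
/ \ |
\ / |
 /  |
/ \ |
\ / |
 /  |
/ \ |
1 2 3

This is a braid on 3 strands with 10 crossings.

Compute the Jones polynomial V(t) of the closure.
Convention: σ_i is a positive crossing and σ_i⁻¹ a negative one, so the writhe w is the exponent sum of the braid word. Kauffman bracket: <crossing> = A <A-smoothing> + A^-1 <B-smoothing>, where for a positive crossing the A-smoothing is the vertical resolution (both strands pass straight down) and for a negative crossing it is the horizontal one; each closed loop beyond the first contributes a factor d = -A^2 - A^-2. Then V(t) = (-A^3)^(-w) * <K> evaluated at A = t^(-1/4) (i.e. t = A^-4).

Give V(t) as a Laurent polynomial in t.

t^10 - 4*t^9 + 6*t^8 - 8*t^7 + 9*t^6 - 8*t^5 + 7*t^4 - 4*t^3 + 2*t^2

Derivation:
Reading the diagram top to bottom ('/'-over between positions i,i+1 = s_i, '\'-over = s_i^-1): braid word = s2 s2 s1^-1 s2 s1^-1 s2 s2 s1 s1 s1.
Braid: s2 s2 s1^-1 s2 s1^-1 s2 s2 s1 s1 s1 on 3 strands, 10 crossings.
Writhe w = (#positive) - (#negative) = 8 - 2 = 6.
Computing the Kauffman bracket via state sum. There are 2^10 = 1024 states.
Each crossing splits two ways (0=vertical, 1=horizontal). The state's weight is A^(#A-smoothings - #B-smoothings) * d^(loops - 1).
Tabulate the states by total A-exponent and number of loops L (A-exp: L × count):
  A^10: L=3 ×1
  A^8: L=2 ×7, L=4 ×3
  A^6: L=1 ×14, L=3 ×28, L=5 ×3
  A^4: L=2 ×88, L=4 ×31, L=6 ×1
  A^2: L=1 ×63, L=3 ×133, L=5 ×14
  A^0: L=2 ×159, L=4 ×91, L=6 ×2
  A^-2: L=3 ×180, L=5 ×30
  A^-4: L=4 ×116, L=6 ×4
  A^-6: L=5 ×45
  A^-8: L=6 ×10
  A^-10: L=7 ×1
Each group contributes A^e * Σ count * d^(L-1):
Powers of d = -A^2 - A^-2: d^2 = A^4 + 2 + A^-4; d^3 = -A^6 - 3*A^2 - 3*A^-2 - A^-6; d^4 = A^8 + 4*A^4 + 6 + 4*A^-4 + A^-8; d^5 = -A^10 - 5*A^6 - 10*A^2 - 10*A^-2 - 5*A^-6 - A^-10; d^6 = A^12 + 6*A^8 + 15*A^4 + 20 + 15*A^-4 + 6*A^-8 + A^-12.
  A^10 * (d^2) = A^14 + 2*A^10 + A^6
  A^8 * (7*d + 3*d^3) = -3*A^14 - 16*A^10 - 16*A^6 - 3*A^2
  A^6 * (14 + 28*d^2 + 3*d^4) = 3*A^14 + 40*A^10 + 88*A^6 + 40*A^2 + 3*A^-2
  A^4 * (88*d + 31*d^3 + d^5) = -A^14 - 36*A^10 - 191*A^6 - 191*A^2 - 36*A^-2 - A^-6
  A^2 * (63 + 133*d^2 + 14*d^4) = 14*A^10 + 189*A^6 + 413*A^2 + 189*A^-2 + 14*A^-6
  A^0 * (159*d + 91*d^3 + 2*d^5) = -2*A^10 - 101*A^6 - 452*A^2 - 452*A^-2 - 101*A^-6 - 2*A^-10
  A^-2 * (180*d^2 + 30*d^4) = 30*A^6 + 300*A^2 + 540*A^-2 + 300*A^-6 + 30*A^-10
  A^-4 * (116*d^3 + 4*d^5) = -4*A^6 - 136*A^2 - 388*A^-2 - 388*A^-6 - 136*A^-10 - 4*A^-14
  A^-6 * (45*d^4) = 45*A^2 + 180*A^-2 + 270*A^-6 + 180*A^-10 + 45*A^-14
  A^-8 * (10*d^5) = -10*A^2 - 50*A^-2 - 100*A^-6 - 100*A^-10 - 50*A^-14 - 10*A^-18
  A^-10 * (d^6) = A^2 + 6*A^-2 + 15*A^-6 + 20*A^-10 + 15*A^-14 + 6*A^-18 + A^-22
Summing the groups: <K> = 2*A^10 - 4*A^6 + 7*A^2 - 8*A^-2 + 9*A^-6 - 8*A^-10 + 6*A^-14 - 4*A^-18 + A^-22
Normalise by the writhe: (-A^3)^(-w) = (-A^3)^(-6) = A^-18, so f(A) = A^-18 * <K> = 2*A^-8 - 4*A^-12 + 7*A^-16 - 8*A^-20 + 9*A^-24 - 8*A^-28 + 6*A^-32 - 4*A^-36 + A^-40.
Substitute A = t^(-1/4), i.e. A^e → t^(-e/4): V(t) = t^10 - 4*t^9 + 6*t^8 - 8*t^7 + 9*t^6 - 8*t^5 + 7*t^4 - 4*t^3 + 2*t^2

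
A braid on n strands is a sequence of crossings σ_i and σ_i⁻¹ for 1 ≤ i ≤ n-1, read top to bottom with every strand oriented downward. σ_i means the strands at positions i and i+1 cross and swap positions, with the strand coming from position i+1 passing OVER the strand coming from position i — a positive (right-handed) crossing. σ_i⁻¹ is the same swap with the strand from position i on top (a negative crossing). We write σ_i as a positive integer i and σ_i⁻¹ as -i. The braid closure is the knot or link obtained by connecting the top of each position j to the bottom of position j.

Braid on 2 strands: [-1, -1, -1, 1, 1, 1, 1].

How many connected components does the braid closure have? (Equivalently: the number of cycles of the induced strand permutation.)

1

Derivation:
Track the strand permutation on 2 strands, starting from identity.
  step 1: s1^-1 swaps positions 1,2 -> [2 1]
  step 2: s1^-1 swaps positions 1,2 -> [1 2]
  step 3: s1^-1 swaps positions 1,2 -> [2 1]
  step 4: s1 swaps positions 1,2 -> [1 2]
  step 5: s1 swaps positions 1,2 -> [2 1]
  step 6: s1 swaps positions 1,2 -> [1 2]
  step 7: s1 swaps positions 1,2 -> [2 1]
Final permutation (position -> original strand): [2 1]
Closure components = cycle count of this permutation = 1.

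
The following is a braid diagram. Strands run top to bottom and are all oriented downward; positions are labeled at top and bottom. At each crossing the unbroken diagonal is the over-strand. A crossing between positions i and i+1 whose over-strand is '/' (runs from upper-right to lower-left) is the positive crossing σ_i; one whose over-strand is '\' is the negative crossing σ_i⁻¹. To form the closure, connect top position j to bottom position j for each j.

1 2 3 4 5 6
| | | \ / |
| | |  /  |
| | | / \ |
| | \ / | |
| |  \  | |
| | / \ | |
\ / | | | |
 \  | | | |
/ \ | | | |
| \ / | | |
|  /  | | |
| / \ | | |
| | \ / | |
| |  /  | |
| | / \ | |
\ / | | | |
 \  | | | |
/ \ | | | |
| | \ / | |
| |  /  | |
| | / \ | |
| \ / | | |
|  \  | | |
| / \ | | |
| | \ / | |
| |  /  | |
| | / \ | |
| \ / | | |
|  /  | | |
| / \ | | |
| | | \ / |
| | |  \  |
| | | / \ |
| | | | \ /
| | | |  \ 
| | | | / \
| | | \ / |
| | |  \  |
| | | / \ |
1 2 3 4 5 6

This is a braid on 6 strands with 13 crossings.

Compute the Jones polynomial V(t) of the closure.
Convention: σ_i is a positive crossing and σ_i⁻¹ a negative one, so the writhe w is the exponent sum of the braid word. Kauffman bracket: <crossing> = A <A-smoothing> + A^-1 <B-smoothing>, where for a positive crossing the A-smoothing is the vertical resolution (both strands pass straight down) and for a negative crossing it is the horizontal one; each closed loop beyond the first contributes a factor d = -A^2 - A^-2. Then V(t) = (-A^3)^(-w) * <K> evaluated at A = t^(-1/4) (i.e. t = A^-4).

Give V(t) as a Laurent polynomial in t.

Reading the diagram top to bottom ('/'-over between positions i,i+1 = s_i, '\'-over = s_i^-1): braid word = s4 s3^-1 s1^-1 s2 s3 s1^-1 s3 s2^-1 s3 s2 s4^-1 s5^-1 s4^-1.
The presented braid s4 s3^-1 s1^-1 s2 s3 s1^-1 s3 s2^-1 s3 s2 s4^-1 s5^-1 s4^-1 on 6 strands reduces by inverse Markov moves (closure unchanged at each step):
  Deconjugate: the word is γ·β·γ⁻¹ with γ = s4 (prefix) and γ⁻¹ = s4^-1 (suffix); strip both.
  Destabilize: the word has the form β·s5^-1 where s5^-1 occurs only as the final letter (β ∈ B_5); drop it and the last strand → 5 strands.
  Destabilize: the word has the form β·s4^-1 where s4^-1 occurs only as the final letter (β ∈ B_4); drop it and the last strand → 4 strands.
Reduced to β = s3^-1 s1^-1 s2 s3 s1^-1 s3 s2^-1 s3 s2 on 4 strands, 9 crossings.
Compute on β:
Braid: s3^-1 s1^-1 s2 s3 s1^-1 s3 s2^-1 s3 s2 on 4 strands, 9 crossings.
Writhe w = (#positive) - (#negative) = 5 - 4 = 1.
Computing the Kauffman bracket via state sum. There are 2^9 = 512 states.
Each crossing splits two ways (0=vertical, 1=horizontal). The state's weight is A^(#A-smoothings - #B-smoothings) * d^(loops - 1).
Tabulate the states by total A-exponent and number of loops L (A-exp: L × count):
  A^9: L=2 ×1
  A^7: L=1 ×3, L=3 ×6
  A^5: L=2 ×26, L=4 ×10
  A^3: L=1 ×21, L=3 ×58, L=5 ×5
  A^1: L=2 ×86, L=4 ×39, L=6 ×1
  A^-1: L=1 ×35, L=3 ×80, L=5 ×11
  A^-3: L=2 ×53, L=4 ×30, L=6 ×1
  A^-5: L=3 ×32, L=5 ×4
  A^-7: L=4 ×9
  A^-9: L=5 ×1
Each group contributes A^e * Σ count * d^(L-1):
Powers of d = -A^2 - A^-2: d^2 = A^4 + 2 + A^-4; d^3 = -A^6 - 3*A^2 - 3*A^-2 - A^-6; d^4 = A^8 + 4*A^4 + 6 + 4*A^-4 + A^-8; d^5 = -A^10 - 5*A^6 - 10*A^2 - 10*A^-2 - 5*A^-6 - A^-10.
  A^9 * (d) = -A^11 - A^7
  A^7 * (3 + 6*d^2) = 6*A^11 + 15*A^7 + 6*A^3
  A^5 * (26*d + 10*d^3) = -10*A^11 - 56*A^7 - 56*A^3 - 10*A^-1
  A^3 * (21 + 58*d^2 + 5*d^4) = 5*A^11 + 78*A^7 + 167*A^3 + 78*A^-1 + 5*A^-5
  A^1 * (86*d + 39*d^3 + d^5) = -A^11 - 44*A^7 - 213*A^3 - 213*A^-1 - 44*A^-5 - A^-9
  A^-1 * (35 + 80*d^2 + 11*d^4) = 11*A^7 + 124*A^3 + 261*A^-1 + 124*A^-5 + 11*A^-9
  A^-3 * (53*d + 30*d^3 + d^5) = -A^7 - 35*A^3 - 153*A^-1 - 153*A^-5 - 35*A^-9 - A^-13
  A^-5 * (32*d^2 + 4*d^4) = 4*A^3 + 48*A^-1 + 88*A^-5 + 48*A^-9 + 4*A^-13
  A^-7 * (9*d^3) = -9*A^-1 - 27*A^-5 - 27*A^-9 - 9*A^-13
  A^-9 * (d^4) = A^-1 + 4*A^-5 + 6*A^-9 + 4*A^-13 + A^-17
Summing the groups: <K> = -A^11 + 2*A^7 - 3*A^3 + 3*A^-1 - 3*A^-5 + 2*A^-9 - 2*A^-13 + A^-17
Normalise by the writhe: (-A^3)^(-w) = (-A^3)^(-1) = -A^-3, so f(A) = -A^-3 * <K> = A^8 - 2*A^4 + 3 - 3*A^-4 + 3*A^-8 - 2*A^-12 + 2*A^-16 - A^-20.
Substitute A = t^(-1/4), i.e. A^e → t^(-e/4): V(t) = -t^5 + 2*t^4 - 2*t^3 + 3*t^2 - 3*t + 3 - 2*t^-1 + t^-2

Answer: -t^5 + 2*t^4 - 2*t^3 + 3*t^2 - 3*t + 3 - 2*t^-1 + t^-2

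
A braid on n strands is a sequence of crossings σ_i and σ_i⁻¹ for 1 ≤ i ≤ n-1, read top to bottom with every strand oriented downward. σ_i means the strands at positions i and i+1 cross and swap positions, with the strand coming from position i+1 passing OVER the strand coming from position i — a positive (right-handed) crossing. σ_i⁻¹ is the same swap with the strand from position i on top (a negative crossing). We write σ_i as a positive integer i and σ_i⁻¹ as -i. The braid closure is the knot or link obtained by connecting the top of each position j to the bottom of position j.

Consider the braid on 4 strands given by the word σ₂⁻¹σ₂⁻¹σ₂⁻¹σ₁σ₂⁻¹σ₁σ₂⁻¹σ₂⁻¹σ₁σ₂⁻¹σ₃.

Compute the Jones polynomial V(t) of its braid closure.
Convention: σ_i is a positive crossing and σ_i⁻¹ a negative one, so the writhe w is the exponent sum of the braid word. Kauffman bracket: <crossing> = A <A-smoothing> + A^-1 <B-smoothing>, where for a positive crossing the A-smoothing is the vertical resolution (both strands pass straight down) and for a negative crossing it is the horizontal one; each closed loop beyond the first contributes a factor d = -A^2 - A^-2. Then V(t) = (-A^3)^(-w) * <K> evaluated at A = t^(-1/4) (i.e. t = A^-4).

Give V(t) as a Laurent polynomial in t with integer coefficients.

-t + 3 - 4*t^-1 + 7*t^-2 - 8*t^-3 + 9*t^-4 - 9*t^-5 + 7*t^-6 - 5*t^-7 + 3*t^-8 - t^-9

Derivation:
The presented braid s2^-1 s2^-1 s2^-1 s1 s2^-1 s1 s2^-1 s2^-1 s1 s2^-1 s3 on 4 strands reduces by inverse Markov moves (closure unchanged at each step):
  Destabilize: the word has the form β·s3 where s3 occurs only as the final letter (β ∈ B_3); drop it and the last strand → 3 strands.
Reduced to β = s2^-1 s2^-1 s2^-1 s1 s2^-1 s1 s2^-1 s2^-1 s1 s2^-1 on 3 strands, 10 crossings.
Compute on β:
Braid: s2^-1 s2^-1 s2^-1 s1 s2^-1 s1 s2^-1 s2^-1 s1 s2^-1 on 3 strands, 10 crossings.
Writhe w = (#positive) - (#negative) = 3 - 7 = -4.
State-sum expansion of <K>. There are 2^10 = 1024 states.
Each crossing splits two ways (0=vertical, 1=horizontal). The state's weight is A^(#A-smoothings - #B-smoothings) * d^(loops - 1).
Tabulate the states by total A-exponent and number of loops L (A-exp: L × count):
  A^10: L=8 ×1
  A^8: L=7 ×10
  A^6: L=6 ×45
  A^4: L=5 ×119, L=7 ×1
  A^2: L=4 ×202, L=6 ×8
  A^0: L=3 ×224, L=5 ×28
  A^-2: L=2 ×156, L=4 ×53, L=6 ×1
  A^-4: L=1 ×57, L=3 ×59, L=5 ×4
  A^-6: L=2 ×38, L=4 ×7
  A^-8: L=3 ×10
  A^-10: L=4 ×1
Each group contributes A^e * Σ count * d^(L-1):
Powers of d = -A^2 - A^-2: d^2 = A^4 + 2 + A^-4; d^3 = -A^6 - 3*A^2 - 3*A^-2 - A^-6; d^4 = A^8 + 4*A^4 + 6 + 4*A^-4 + A^-8; d^5 = -A^10 - 5*A^6 - 10*A^2 - 10*A^-2 - 5*A^-6 - A^-10; d^6 = A^12 + 6*A^8 + 15*A^4 + 20 + 15*A^-4 + 6*A^-8 + A^-12; d^7 = -A^14 - 7*A^10 - 21*A^6 - 35*A^2 - 35*A^-2 - 21*A^-6 - 7*A^-10 - A^-14.
  A^10 * (d^7) = -A^24 - 7*A^20 - 21*A^16 - 35*A^12 - 35*A^8 - 21*A^4 - 7 - A^-4
  A^8 * (10*d^6) = 10*A^20 + 60*A^16 + 150*A^12 + 200*A^8 + 150*A^4 + 60 + 10*A^-4
  A^6 * (45*d^5) = -45*A^16 - 225*A^12 - 450*A^8 - 450*A^4 - 225 - 45*A^-4
  A^4 * (119*d^4 + d^6) = A^16 + 125*A^12 + 491*A^8 + 734*A^4 + 491 + 125*A^-4 + A^-8
  A^2 * (202*d^3 + 8*d^5) = -8*A^12 - 242*A^8 - 686*A^4 - 686 - 242*A^-4 - 8*A^-8
  A^0 * (224*d^2 + 28*d^4) = 28*A^8 + 336*A^4 + 616 + 336*A^-4 + 28*A^-8
  A^-2 * (156*d + 53*d^3 + d^5) = -A^8 - 58*A^4 - 325 - 325*A^-4 - 58*A^-8 - A^-12
  A^-4 * (57 + 59*d^2 + 4*d^4) = 4*A^4 + 75 + 199*A^-4 + 75*A^-8 + 4*A^-12
  A^-6 * (38*d + 7*d^3) = -7 - 59*A^-4 - 59*A^-8 - 7*A^-12
  A^-8 * (10*d^2) = 10*A^-4 + 20*A^-8 + 10*A^-12
  A^-10 * (d^3) = -A^-4 - 3*A^-8 - 3*A^-12 - A^-16
Summing the groups: <K> = -A^24 + 3*A^20 - 5*A^16 + 7*A^12 - 9*A^8 + 9*A^4 - 8 + 7*A^-4 - 4*A^-8 + 3*A^-12 - A^-16
Normalise by the writhe: (-A^3)^(-w) = (-A^3)^(4) = A^12, so f(A) = A^12 * <K> = -A^36 + 3*A^32 - 5*A^28 + 7*A^24 - 9*A^20 + 9*A^16 - 8*A^12 + 7*A^8 - 4*A^4 + 3 - A^-4.
Substitute A = t^(-1/4), i.e. A^e → t^(-e/4): V(t) = -t + 3 - 4*t^-1 + 7*t^-2 - 8*t^-3 + 9*t^-4 - 9*t^-5 + 7*t^-6 - 5*t^-7 + 3*t^-8 - t^-9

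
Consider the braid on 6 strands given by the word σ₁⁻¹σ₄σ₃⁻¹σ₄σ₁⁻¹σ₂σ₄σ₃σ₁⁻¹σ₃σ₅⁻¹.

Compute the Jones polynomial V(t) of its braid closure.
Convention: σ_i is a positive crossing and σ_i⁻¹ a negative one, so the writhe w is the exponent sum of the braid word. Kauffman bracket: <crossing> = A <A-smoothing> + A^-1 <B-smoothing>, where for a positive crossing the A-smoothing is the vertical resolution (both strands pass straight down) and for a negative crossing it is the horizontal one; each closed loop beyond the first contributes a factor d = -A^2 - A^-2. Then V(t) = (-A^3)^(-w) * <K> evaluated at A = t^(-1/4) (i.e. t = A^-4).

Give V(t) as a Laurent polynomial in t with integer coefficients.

-t^5 + t^4 - 2*t^3 + 4*t^2 - 3*t + 4 - 3*t^-1 + 2*t^-2 - t^-3

Derivation:
The presented braid s1^-1 s4 s3^-1 s4 s1^-1 s2 s4 s3 s1^-1 s3 s5^-1 on 6 strands reduces by inverse Markov moves (closure unchanged at each step):
  Destabilize: the word has the form β·s5^-1 where s5^-1 occurs only as the final letter (β ∈ B_5); drop it and the last strand → 5 strands.
Reduced to β = s1^-1 s4 s3^-1 s4 s1^-1 s2 s4 s3 s1^-1 s3 on 5 strands, 10 crossings.
Compute on β:
Braid: s1^-1 s4 s3^-1 s4 s1^-1 s2 s4 s3 s1^-1 s3 on 5 strands, 10 crossings.
Writhe w = (#positive) - (#negative) = 6 - 4 = 2.
State-sum expansion of <K>. There are 2^10 = 1024 states.
For each crossing: s=0 is the vertical smoothing, s=1 horizontal. Crossing k contributes A^(sign_k * (1 - 2*s_k)); loop factor d = -A^2 - A^-2.
Tabulate the states by total A-exponent and number of loops L (A-exp: L × count):
  A^10: L=5 ×1
  A^8: L=4 ×7, L=6 ×3
  A^6: L=3 ×18, L=5 ×26, L=7 ×1
  A^4: L=2 ×21, L=4 ×85, L=6 ×14
  A^2: L=1 ×9, L=3 ×137, L=5 ×62, L=7 ×2
  A^0: L=2 ×105, L=4 ×132, L=6 ×15
  A^-2: L=1 ×30, L=3 ×132, L=5 ×47, L=7 ×1
  A^-4: L=2 ×49, L=4 ×65, L=6 ×6
  A^-6: L=3 ×31, L=5 ×14
  A^-8: L=4 ×9, L=6 ×1
  A^-10: L=5 ×1
Each group contributes A^e * Σ count * d^(L-1):
Powers of d = -A^2 - A^-2: d^2 = A^4 + 2 + A^-4; d^3 = -A^6 - 3*A^2 - 3*A^-2 - A^-6; d^4 = A^8 + 4*A^4 + 6 + 4*A^-4 + A^-8; d^5 = -A^10 - 5*A^6 - 10*A^2 - 10*A^-2 - 5*A^-6 - A^-10; d^6 = A^12 + 6*A^8 + 15*A^4 + 20 + 15*A^-4 + 6*A^-8 + A^-12.
  A^10 * (d^4) = A^18 + 4*A^14 + 6*A^10 + 4*A^6 + A^2
  A^8 * (7*d^3 + 3*d^5) = -3*A^18 - 22*A^14 - 51*A^10 - 51*A^6 - 22*A^2 - 3*A^-2
  A^6 * (18*d^2 + 26*d^4 + d^6) = A^18 + 32*A^14 + 137*A^10 + 212*A^6 + 137*A^2 + 32*A^-2 + A^-6
  A^4 * (21*d + 85*d^3 + 14*d^5) = -14*A^14 - 155*A^10 - 416*A^6 - 416*A^2 - 155*A^-2 - 14*A^-6
  A^2 * (9 + 137*d^2 + 62*d^4 + 2*d^6) = 2*A^14 + 74*A^10 + 415*A^6 + 695*A^2 + 415*A^-2 + 74*A^-6 + 2*A^-10
  A^0 * (105*d + 132*d^3 + 15*d^5) = -15*A^10 - 207*A^6 - 651*A^2 - 651*A^-2 - 207*A^-6 - 15*A^-10
  A^-2 * (30 + 132*d^2 + 47*d^4 + d^6) = A^10 + 53*A^6 + 335*A^2 + 596*A^-2 + 335*A^-6 + 53*A^-10 + A^-14
  A^-4 * (49*d + 65*d^3 + 6*d^5) = -6*A^6 - 95*A^2 - 304*A^-2 - 304*A^-6 - 95*A^-10 - 6*A^-14
  A^-6 * (31*d^2 + 14*d^4) = 14*A^2 + 87*A^-2 + 146*A^-6 + 87*A^-10 + 14*A^-14
  A^-8 * (9*d^3 + d^5) = -A^2 - 14*A^-2 - 37*A^-6 - 37*A^-10 - 14*A^-14 - A^-18
  A^-10 * (d^4) = A^-2 + 4*A^-6 + 6*A^-10 + 4*A^-14 + A^-18
Summing the groups: <K> = -A^18 + 2*A^14 - 3*A^10 + 4*A^6 - 3*A^2 + 4*A^-2 - 2*A^-6 + A^-10 - A^-14
Normalise by the writhe: (-A^3)^(-w) = (-A^3)^(-2) = A^-6, so f(A) = A^-6 * <K> = -A^12 + 2*A^8 - 3*A^4 + 4 - 3*A^-4 + 4*A^-8 - 2*A^-12 + A^-16 - A^-20.
Substitute A = t^(-1/4), i.e. A^e → t^(-e/4): V(t) = -t^5 + t^4 - 2*t^3 + 4*t^2 - 3*t + 4 - 3*t^-1 + 2*t^-2 - t^-3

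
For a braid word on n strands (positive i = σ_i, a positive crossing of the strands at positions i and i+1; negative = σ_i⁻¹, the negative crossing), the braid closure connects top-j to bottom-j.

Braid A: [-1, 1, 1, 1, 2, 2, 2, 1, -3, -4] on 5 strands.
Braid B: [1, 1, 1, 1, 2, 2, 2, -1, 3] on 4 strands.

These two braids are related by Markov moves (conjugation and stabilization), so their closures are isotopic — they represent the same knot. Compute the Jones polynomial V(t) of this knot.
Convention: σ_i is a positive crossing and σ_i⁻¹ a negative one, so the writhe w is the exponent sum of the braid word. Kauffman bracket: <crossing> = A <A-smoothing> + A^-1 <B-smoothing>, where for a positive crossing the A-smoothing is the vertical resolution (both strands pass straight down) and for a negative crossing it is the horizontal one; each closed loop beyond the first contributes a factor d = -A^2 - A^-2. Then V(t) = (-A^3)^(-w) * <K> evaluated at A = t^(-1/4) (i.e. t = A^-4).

Markov-equivalent braids have isotopic closures, hence identical knot invariants. Strip the Markov moves from each word to reach a common short braid β, then compute V(t) once on β.
Braid A: s1^-1 s1 s1 s1 s2 s2 s2 s1 s3^-1 s4^-1 on 5 strands reduces by inverse Markov moves (closure unchanged at each step):
  Destabilize: the word has the form β·s4^-1 where s4^-1 occurs only as the final letter (β ∈ B_4); drop it and the last strand → 4 strands.
  Destabilize: the word has the form β·s3^-1 where s3^-1 occurs only as the final letter (β ∈ B_3); drop it and the last strand → 3 strands.
  Deconjugate: the word is γ·β·γ⁻¹ with γ = s1^-1 (prefix) and γ⁻¹ = s1 (suffix); strip both.
Reduced to β = s1 s1 s1 s2 s2 s2 on 3 strands, 6 crossings.
Braid B: s1 s1 s1 s1 s2 s2 s2 s1^-1 s3 on 4 strands reduces by inverse Markov moves (closure unchanged at each step):
  Destabilize: the word has the form β·s3 where s3 occurs only as the final letter (β ∈ B_3); drop it and the last strand → 3 strands.
  Deconjugate: the word is γ·β·γ⁻¹ with γ = s1 (prefix) and γ⁻¹ = s1^-1 (suffix); strip both.
Reduced to β = s1 s1 s1 s2 s2 s2 on 3 strands, 6 crossings.
Both give the same β = s1 s1 s1 s2 s2 s2 on 3 strands, so one state sum suffices:
Braid: s1 s1 s1 s2 s2 s2 on 3 strands, 6 crossings.
Writhe w = (#positive) - (#negative) = 6 - 0 = 6.
State-sum expansion of <K>. There are 2^6 = 64 states.
Each crossing splits two ways (0=vertical, 1=horizontal). The state's weight is A^(#A-smoothings - #B-smoothings) * d^(loops - 1).
Tabulate the states by total A-exponent and number of loops L (A-exp: L × count):
  A^6: L=3 ×1
  A^4: L=2 ×6
  A^2: L=1 ×9, L=3 ×6
  A^0: L=2 ×18, L=4 ×2
  A^-2: L=3 ×15
  A^-4: L=4 ×6
  A^-6: L=5 ×1
Each group contributes A^e * Σ count * d^(L-1):
Powers of d = -A^2 - A^-2: d^2 = A^4 + 2 + A^-4; d^3 = -A^6 - 3*A^2 - 3*A^-2 - A^-6; d^4 = A^8 + 4*A^4 + 6 + 4*A^-4 + A^-8.
  A^6 * (d^2) = A^10 + 2*A^6 + A^2
  A^4 * (6*d) = -6*A^6 - 6*A^2
  A^2 * (9 + 6*d^2) = 6*A^6 + 21*A^2 + 6*A^-2
  A^0 * (18*d + 2*d^3) = -2*A^6 - 24*A^2 - 24*A^-2 - 2*A^-6
  A^-2 * (15*d^2) = 15*A^2 + 30*A^-2 + 15*A^-6
  A^-4 * (6*d^3) = -6*A^2 - 18*A^-2 - 18*A^-6 - 6*A^-10
  A^-6 * (d^4) = A^2 + 4*A^-2 + 6*A^-6 + 4*A^-10 + A^-14
Summing the groups: <K> = A^10 + 2*A^2 - 2*A^-2 + A^-6 - 2*A^-10 + A^-14
Normalise by the writhe: (-A^3)^(-w) = (-A^3)^(-6) = A^-18, so f(A) = A^-18 * <K> = A^-8 + 2*A^-16 - 2*A^-20 + A^-24 - 2*A^-28 + A^-32.
Substitute A = t^(-1/4), i.e. A^e → t^(-e/4): V(t) = t^8 - 2*t^7 + t^6 - 2*t^5 + 2*t^4 + t^2

Answer: t^8 - 2*t^7 + t^6 - 2*t^5 + 2*t^4 + t^2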